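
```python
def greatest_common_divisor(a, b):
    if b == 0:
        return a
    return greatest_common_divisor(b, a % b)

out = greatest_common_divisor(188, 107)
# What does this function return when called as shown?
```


greatest_common_divisor(188, 107)
= greatest_common_divisor(107, 188 % 107) = greatest_common_divisor(107, 81)
= greatest_common_divisor(81, 107 % 81) = greatest_common_divisor(81, 26)
= greatest_common_divisor(26, 81 % 26) = greatest_common_divisor(26, 3)
= greatest_common_divisor(3, 26 % 3) = greatest_common_divisor(3, 2)
= greatest_common_divisor(2, 3 % 2) = greatest_common_divisor(2, 1)
= greatest_common_divisor(1, 2 % 1) = greatest_common_divisor(1, 0)
b == 0, return a = 1


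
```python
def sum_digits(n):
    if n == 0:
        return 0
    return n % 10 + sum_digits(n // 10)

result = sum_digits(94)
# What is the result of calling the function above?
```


sum_digits(94)
= 4 + sum_digits(9)
= 4 + 9 + sum_digits(0)
= 4 + 9 + 0
= 13


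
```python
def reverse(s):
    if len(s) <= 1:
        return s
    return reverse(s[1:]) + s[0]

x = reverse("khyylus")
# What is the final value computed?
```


reverse("khyylus")
= reverse("hyylus") + "k"
= reverse("yylus") + "h" + "k"
= reverse("ylus") + "y" + "h" + "k"
= reverse("lus") + "y" + "y" + "h" + "k"
= reverse("us") + "l" + "y" + "y" + "h" + "k"
= reverse("s") + "u" + "l" + "y" + "y" + "h" + "k"
= "s" + "u" + "l" + "y" + "y" + "h" + "k"
= "sulyyhk"


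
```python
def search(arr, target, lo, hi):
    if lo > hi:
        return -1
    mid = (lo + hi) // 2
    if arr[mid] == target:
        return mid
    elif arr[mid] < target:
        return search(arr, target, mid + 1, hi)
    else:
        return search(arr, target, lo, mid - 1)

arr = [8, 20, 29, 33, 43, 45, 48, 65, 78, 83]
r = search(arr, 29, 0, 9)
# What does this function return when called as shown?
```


search(arr, 29, 0, 9)
lo=0, hi=9, mid=4, arr[mid]=43
43 > 29, search left half
lo=0, hi=3, mid=1, arr[mid]=20
20 < 29, search right half
lo=2, hi=3, mid=2, arr[mid]=29
arr[2] == 29, found at index 2
= 2


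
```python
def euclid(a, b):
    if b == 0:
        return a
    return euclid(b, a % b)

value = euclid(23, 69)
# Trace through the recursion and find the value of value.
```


euclid(23, 69)
= euclid(69, 23 % 69) = euclid(69, 23)
= euclid(23, 69 % 23) = euclid(23, 0)
b == 0, return a = 23


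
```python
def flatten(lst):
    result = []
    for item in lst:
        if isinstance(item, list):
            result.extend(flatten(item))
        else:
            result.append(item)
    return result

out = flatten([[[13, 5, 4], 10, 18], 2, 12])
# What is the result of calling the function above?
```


flatten([[[13, 5, 4], 10, 18], 2, 12])
Processing each element:
  [[13, 5, 4], 10, 18] is a list -> flatten recursively -> [13, 5, 4, 10, 18]
  2 is not a list -> append 2
  12 is not a list -> append 12
= [13, 5, 4, 10, 18, 2, 12]


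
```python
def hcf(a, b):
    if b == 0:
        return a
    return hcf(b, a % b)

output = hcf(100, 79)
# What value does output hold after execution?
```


hcf(100, 79)
= hcf(79, 100 % 79) = hcf(79, 21)
= hcf(21, 79 % 21) = hcf(21, 16)
= hcf(16, 21 % 16) = hcf(16, 5)
= hcf(5, 16 % 5) = hcf(5, 1)
= hcf(1, 5 % 1) = hcf(1, 0)
b == 0, return a = 1


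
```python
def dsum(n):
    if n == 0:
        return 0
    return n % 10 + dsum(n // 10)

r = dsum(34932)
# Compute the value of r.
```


dsum(34932)
= 2 + dsum(3493)
= 2 + 3 + dsum(349)
= 2 + 3 + 9 + dsum(34)
= 2 + 3 + 9 + 4 + dsum(3)
= 2 + 3 + 9 + 4 + 3 + dsum(0)
= 2 + 3 + 9 + 4 + 3 + 0
= 21


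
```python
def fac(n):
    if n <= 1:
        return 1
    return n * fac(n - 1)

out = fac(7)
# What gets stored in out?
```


fac(7)
= 7 * fac(6)
= 7 * 6 * fac(5)
= 7 * 6 * 5 * fac(4)
= 7 * 6 * 5 * 4 * fac(3)
= 7 * 6 * 5 * 4 * 3 * fac(2)
= 7 * 6 * 5 * 4 * 3 * 2 * fac(1)
= 7 * 6 * 5 * 4 * 3 * 2 * 1
= 5040


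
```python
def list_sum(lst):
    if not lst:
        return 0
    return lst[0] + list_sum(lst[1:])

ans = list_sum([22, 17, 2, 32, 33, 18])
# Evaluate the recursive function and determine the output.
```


list_sum([22, 17, 2, 32, 33, 18])
= 22 + list_sum([17, 2, 32, 33, 18])
= 22 + 17 + list_sum([2, 32, 33, 18])
= 22 + 17 + 2 + list_sum([32, 33, 18])
= 22 + 17 + 2 + 32 + list_sum([33, 18])
= 22 + 17 + 2 + 32 + 33 + list_sum([18])
= 22 + 17 + 2 + 32 + 33 + 18 + list_sum([])
= 22 + 17 + 2 + 32 + 33 + 18 + 0
= 124


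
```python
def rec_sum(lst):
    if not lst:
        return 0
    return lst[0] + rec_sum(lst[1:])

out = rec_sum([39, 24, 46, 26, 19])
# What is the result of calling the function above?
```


rec_sum([39, 24, 46, 26, 19])
= 39 + rec_sum([24, 46, 26, 19])
= 39 + 24 + rec_sum([46, 26, 19])
= 39 + 24 + 46 + rec_sum([26, 19])
= 39 + 24 + 46 + 26 + rec_sum([19])
= 39 + 24 + 46 + 26 + 19 + rec_sum([])
= 39 + 24 + 46 + 26 + 19 + 0
= 154


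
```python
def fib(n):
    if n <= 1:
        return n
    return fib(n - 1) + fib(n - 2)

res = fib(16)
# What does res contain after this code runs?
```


fib(16)
= fib(15) + fib(14)
= (fib(14) + fib(13)) + fib(14)
Computing bottom-up: fib(0)=0, fib(1)=1, fib(2)=1, fib(3)=2, fib(4)=3, fib(5)=5, fib(6)=8, fib(7)=13, fib(8)=21, fib(9)=34, fib(10)=55, fib(11)=89, fib(12)=144, fib(13)=233, fib(14)=377, fib(15)=610, fib(16)=987
= 987


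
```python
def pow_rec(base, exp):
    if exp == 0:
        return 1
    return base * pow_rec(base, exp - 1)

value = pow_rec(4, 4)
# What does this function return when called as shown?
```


pow_rec(4, 4)
= 4 * pow_rec(4, 3)
= 4 * 4 * pow_rec(4, 2)
= 4 * 4 * 4 * pow_rec(4, 1)
= 4 * 4 * 4 * 4 * pow_rec(4, 0)
= 4 * 4 * 4 * 4 * 1
= 256


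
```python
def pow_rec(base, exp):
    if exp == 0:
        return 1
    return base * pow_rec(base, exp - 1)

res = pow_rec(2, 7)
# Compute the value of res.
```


pow_rec(2, 7)
= 2 * pow_rec(2, 6)
= 2 * 2 * pow_rec(2, 5)
= 2 * 2 * 2 * pow_rec(2, 4)
= 2 * 2 * 2 * 2 * pow_rec(2, 3)
= 2 * 2 * 2 * 2 * 2 * pow_rec(2, 2)
= 2 * 2 * 2 * 2 * 2 * 2 * pow_rec(2, 1)
= 2 * 2 * 2 * 2 * 2 * 2 * 2 * pow_rec(2, 0)
= 2 * 2 * 2 * 2 * 2 * 2 * 2 * 1
= 128


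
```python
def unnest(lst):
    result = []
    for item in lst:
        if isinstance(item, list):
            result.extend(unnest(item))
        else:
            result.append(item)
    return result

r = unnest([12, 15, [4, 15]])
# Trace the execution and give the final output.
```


unnest([12, 15, [4, 15]])
Processing each element:
  12 is not a list -> append 12
  15 is not a list -> append 15
  [4, 15] is a list -> unnest recursively -> [4, 15]
= [12, 15, 4, 15]


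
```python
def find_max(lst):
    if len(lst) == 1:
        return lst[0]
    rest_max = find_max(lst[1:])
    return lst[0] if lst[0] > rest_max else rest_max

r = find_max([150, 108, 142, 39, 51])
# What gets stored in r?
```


find_max([150, 108, 142, 39, 51])
= compare 150 with find_max([108, 142, 39, 51])
= compare 108 with find_max([142, 39, 51])
= compare 142 with find_max([39, 51])
= compare 39 with find_max([51])
Base: find_max([51]) = 51
compare 39 with 51: max = 51
compare 142 with 51: max = 142
compare 108 with 142: max = 142
compare 150 with 142: max = 150
= 150


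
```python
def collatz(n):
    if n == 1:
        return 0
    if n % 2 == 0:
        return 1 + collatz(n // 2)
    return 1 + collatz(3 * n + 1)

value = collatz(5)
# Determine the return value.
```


collatz(5)
5 is odd -> 3*5+1 = 16 -> collatz(16)
16 is even -> collatz(8)
8 is even -> collatz(4)
4 is even -> collatz(2)
2 is even -> collatz(1)
Reached 1 after 5 steps
= 5


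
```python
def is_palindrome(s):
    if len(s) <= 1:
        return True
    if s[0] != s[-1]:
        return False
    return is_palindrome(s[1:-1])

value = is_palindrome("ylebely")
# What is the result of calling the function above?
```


is_palindrome("ylebely")
"ylebely": s[0]='y' == s[-1]='y' -> is_palindrome("lebel")
"lebel": s[0]='l' == s[-1]='l' -> is_palindrome("ebe")
"ebe": s[0]='e' == s[-1]='e' -> is_palindrome("b")
"b": len <= 1 -> True
= True


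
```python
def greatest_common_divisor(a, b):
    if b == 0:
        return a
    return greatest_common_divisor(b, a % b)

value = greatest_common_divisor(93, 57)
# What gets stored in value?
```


greatest_common_divisor(93, 57)
= greatest_common_divisor(57, 93 % 57) = greatest_common_divisor(57, 36)
= greatest_common_divisor(36, 57 % 36) = greatest_common_divisor(36, 21)
= greatest_common_divisor(21, 36 % 21) = greatest_common_divisor(21, 15)
= greatest_common_divisor(15, 21 % 15) = greatest_common_divisor(15, 6)
= greatest_common_divisor(6, 15 % 6) = greatest_common_divisor(6, 3)
= greatest_common_divisor(3, 6 % 3) = greatest_common_divisor(3, 0)
b == 0, return a = 3


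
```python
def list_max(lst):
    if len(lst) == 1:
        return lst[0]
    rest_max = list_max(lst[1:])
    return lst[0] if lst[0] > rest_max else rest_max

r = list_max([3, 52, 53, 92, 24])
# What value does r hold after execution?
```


list_max([3, 52, 53, 92, 24])
= compare 3 with list_max([52, 53, 92, 24])
= compare 52 with list_max([53, 92, 24])
= compare 53 with list_max([92, 24])
= compare 92 with list_max([24])
Base: list_max([24]) = 24
compare 92 with 24: max = 92
compare 53 with 92: max = 92
compare 52 with 92: max = 92
compare 3 with 92: max = 92
= 92


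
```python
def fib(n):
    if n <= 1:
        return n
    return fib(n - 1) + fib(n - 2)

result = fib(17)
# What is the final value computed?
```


fib(17)
= fib(16) + fib(15)
= (fib(15) + fib(14)) + fib(15)
Computing bottom-up: fib(0)=0, fib(1)=1, fib(2)=1, fib(3)=2, fib(4)=3, fib(5)=5, fib(6)=8, fib(7)=13, fib(8)=21, fib(9)=34, fib(10)=55, fib(11)=89, fib(12)=144, fib(13)=233, fib(14)=377, fib(15)=610, fib(16)=987, fib(17)=1597
= 1597


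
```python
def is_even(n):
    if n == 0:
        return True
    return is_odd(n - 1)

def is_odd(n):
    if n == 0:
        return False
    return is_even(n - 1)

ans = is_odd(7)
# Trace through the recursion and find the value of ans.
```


is_odd(7)
= is_even(6)
= is_odd(5)
= is_even(4)
= is_odd(3)
= is_even(2)
= is_odd(1)
= is_even(0)
n == 0: return True
= True


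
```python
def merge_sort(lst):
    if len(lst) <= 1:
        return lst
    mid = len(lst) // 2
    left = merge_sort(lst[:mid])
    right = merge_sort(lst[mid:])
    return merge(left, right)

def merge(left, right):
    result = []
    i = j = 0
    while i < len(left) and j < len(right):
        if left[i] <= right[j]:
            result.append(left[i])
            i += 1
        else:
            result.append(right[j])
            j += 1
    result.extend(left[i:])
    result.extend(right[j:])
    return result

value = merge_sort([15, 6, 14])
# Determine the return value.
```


merge_sort([15, 6, 14])
Split into [15] and [6, 14]
Left sorted: [15]
Right sorted: [6, 14]
Merge [15] and [6, 14]
= [6, 14, 15]


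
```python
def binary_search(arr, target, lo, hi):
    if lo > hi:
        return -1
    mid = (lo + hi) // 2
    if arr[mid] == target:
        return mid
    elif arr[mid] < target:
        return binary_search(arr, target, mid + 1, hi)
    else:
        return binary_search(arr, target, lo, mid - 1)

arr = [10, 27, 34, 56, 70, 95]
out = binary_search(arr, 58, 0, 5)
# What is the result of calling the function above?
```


binary_search(arr, 58, 0, 5)
lo=0, hi=5, mid=2, arr[mid]=34
34 < 58, search right half
lo=3, hi=5, mid=4, arr[mid]=70
70 > 58, search left half
lo=3, hi=3, mid=3, arr[mid]=56
56 < 58, search right half
lo > hi, target not found, return -1
= -1


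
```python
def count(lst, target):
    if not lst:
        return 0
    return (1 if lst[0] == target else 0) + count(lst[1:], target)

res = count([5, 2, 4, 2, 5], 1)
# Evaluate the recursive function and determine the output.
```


count([5, 2, 4, 2, 5], 1)
lst[0]=5 != 1: 0 + count([2, 4, 2, 5], 1)
lst[0]=2 != 1: 0 + count([4, 2, 5], 1)
lst[0]=4 != 1: 0 + count([2, 5], 1)
lst[0]=2 != 1: 0 + count([5], 1)
lst[0]=5 != 1: 0 + count([], 1)
= 0


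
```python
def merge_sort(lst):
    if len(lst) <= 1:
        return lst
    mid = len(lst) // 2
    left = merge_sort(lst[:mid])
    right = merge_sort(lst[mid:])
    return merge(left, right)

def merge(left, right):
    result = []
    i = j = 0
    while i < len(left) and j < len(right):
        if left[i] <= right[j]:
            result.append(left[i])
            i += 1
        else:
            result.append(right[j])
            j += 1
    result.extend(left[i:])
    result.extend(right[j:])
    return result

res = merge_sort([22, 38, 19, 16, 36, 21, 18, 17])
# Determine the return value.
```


merge_sort([22, 38, 19, 16, 36, 21, 18, 17])
Split into [22, 38, 19, 16] and [36, 21, 18, 17]
Left sorted: [16, 19, 22, 38]
Right sorted: [17, 18, 21, 36]
Merge [16, 19, 22, 38] and [17, 18, 21, 36]
= [16, 17, 18, 19, 21, 22, 36, 38]


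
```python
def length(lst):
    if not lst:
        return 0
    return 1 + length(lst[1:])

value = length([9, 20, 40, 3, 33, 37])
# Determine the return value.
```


length([9, 20, 40, 3, 33, 37])
= 1 + length([20, 40, 3, 33, 37])
= 1 + 1 + length([40, 3, 33, 37])
= 1 + 1 + 1 + length([3, 33, 37])
= 1 + 1 + 1 + 1 + length([33, 37])
= 1 + 1 + 1 + 1 + 1 + length([37])
= 1 + 1 + 1 + 1 + 1 + 1 + length([])
= 1 + 1 + 1 + 1 + 1 + 1 + 0
= 6


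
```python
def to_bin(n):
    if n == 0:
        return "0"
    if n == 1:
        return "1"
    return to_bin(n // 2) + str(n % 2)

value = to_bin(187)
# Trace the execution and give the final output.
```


to_bin(187)
= to_bin(93) + "1"
= to_bin(46) + "1" + "1"
= to_bin(23) + "0" + "1" + "1"
= to_bin(11) + "1" + "0" + "1" + "1"
= to_bin(5) + "1" + "1" + "0" + "1" + "1"
= to_bin(2) + "1" + "1" + "1" + "0" + "1" + "1"
= to_bin(1) + "0" + "1" + "1" + "1" + "0" + "1" + "1"
= "1" + "0" + "1" + "1" + "1" + "0" + "1" + "1"
= "10111011"


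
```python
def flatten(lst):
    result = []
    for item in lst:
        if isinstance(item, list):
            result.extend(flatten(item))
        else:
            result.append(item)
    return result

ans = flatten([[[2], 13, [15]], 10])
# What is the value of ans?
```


flatten([[[2], 13, [15]], 10])
Processing each element:
  [[2], 13, [15]] is a list -> flatten recursively -> [2, 13, 15]
  10 is not a list -> append 10
= [2, 13, 15, 10]


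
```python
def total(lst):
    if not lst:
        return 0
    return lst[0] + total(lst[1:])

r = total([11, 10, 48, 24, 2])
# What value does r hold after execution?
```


total([11, 10, 48, 24, 2])
= 11 + total([10, 48, 24, 2])
= 11 + 10 + total([48, 24, 2])
= 11 + 10 + 48 + total([24, 2])
= 11 + 10 + 48 + 24 + total([2])
= 11 + 10 + 48 + 24 + 2 + total([])
= 11 + 10 + 48 + 24 + 2 + 0
= 95


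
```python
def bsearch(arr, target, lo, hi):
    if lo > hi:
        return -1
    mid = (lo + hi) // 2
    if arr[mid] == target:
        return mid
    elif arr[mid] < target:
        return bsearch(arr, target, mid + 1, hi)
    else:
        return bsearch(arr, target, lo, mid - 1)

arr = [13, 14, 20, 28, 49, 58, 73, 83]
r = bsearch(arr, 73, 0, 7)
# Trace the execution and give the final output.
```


bsearch(arr, 73, 0, 7)
lo=0, hi=7, mid=3, arr[mid]=28
28 < 73, search right half
lo=4, hi=7, mid=5, arr[mid]=58
58 < 73, search right half
lo=6, hi=7, mid=6, arr[mid]=73
arr[6] == 73, found at index 6
= 6


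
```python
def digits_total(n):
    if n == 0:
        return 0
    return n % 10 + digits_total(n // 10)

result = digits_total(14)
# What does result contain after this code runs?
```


digits_total(14)
= 4 + digits_total(1)
= 4 + 1 + digits_total(0)
= 4 + 1 + 0
= 5


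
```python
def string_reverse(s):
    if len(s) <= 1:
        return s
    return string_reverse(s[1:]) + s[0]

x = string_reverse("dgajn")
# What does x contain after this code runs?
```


string_reverse("dgajn")
= string_reverse("gajn") + "d"
= string_reverse("ajn") + "g" + "d"
= string_reverse("jn") + "a" + "g" + "d"
= string_reverse("n") + "j" + "a" + "g" + "d"
= "n" + "j" + "a" + "g" + "d"
= "njagd"


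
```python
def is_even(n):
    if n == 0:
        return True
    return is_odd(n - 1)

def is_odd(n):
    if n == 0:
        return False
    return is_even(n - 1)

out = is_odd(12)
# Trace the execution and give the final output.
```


is_odd(12)
= is_even(11)
= is_odd(10)
= is_even(9)
= is_odd(8)
= is_even(7)
= is_odd(6)
= is_even(5)
= is_odd(4)
= is_even(3)
= is_odd(2)
= is_even(1)
= is_odd(0)
n == 0: return False
= False


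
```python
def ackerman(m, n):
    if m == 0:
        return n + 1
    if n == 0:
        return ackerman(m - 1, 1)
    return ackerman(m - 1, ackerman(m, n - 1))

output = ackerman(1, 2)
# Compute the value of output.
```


ackerman(1, 2)
= ackerman(0, ackerman(1, 1))
First compute ackerman(1, 1) = 3
= ackerman(0, 3)
= 4


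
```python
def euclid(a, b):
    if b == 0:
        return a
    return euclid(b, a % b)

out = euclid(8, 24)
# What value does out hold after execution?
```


euclid(8, 24)
= euclid(24, 8 % 24) = euclid(24, 8)
= euclid(8, 24 % 8) = euclid(8, 0)
b == 0, return a = 8


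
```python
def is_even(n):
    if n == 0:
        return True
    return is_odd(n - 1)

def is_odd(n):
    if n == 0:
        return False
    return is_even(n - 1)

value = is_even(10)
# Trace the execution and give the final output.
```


is_even(10)
= is_odd(9)
= is_even(8)
= is_odd(7)
= is_even(6)
= is_odd(5)
= is_even(4)
= is_odd(3)
= is_even(2)
= is_odd(1)
= is_even(0)
n == 0: return True
= True


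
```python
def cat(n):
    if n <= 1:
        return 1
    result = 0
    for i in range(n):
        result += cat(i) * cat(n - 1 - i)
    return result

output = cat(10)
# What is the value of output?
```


cat(10)
= sum of cat(i) * cat(10-1-i) for i in 0..9
First compute sub-values bottom-up:
  cat(0) = 1, cat(1) = 1
  cat(2) = 1*1 + 1*1 = 2
  cat(3) = 1*2 + 1*1 + 2*1 = 5
  cat(4) = 1*5 + 1*2 + 2*1 + 5*1 = 14
  cat(5) = 1*14 + 1*5 + 2*2 + 5*1 + 14*1 = 42
  cat(6) = 1*42 + 1*14 + 2*5 + 5*2 + 14*1 + 42*1 = 132
  cat(7) = 1*132 + 1*42 + 2*14 + 5*5 + 14*2 + 42*1 + 132*1 = 429
  cat(8) = 1*429 + 1*132 + 2*42 + 5*14 + 14*5 + 42*2 + 132*1 + 429*1 = 1430
  cat(9) = 1*1430 + 1*429 + 2*132 + 5*42 + 14*14 + 42*5 + 132*2 + 429*1 + 1430*1 = 4862
Now cat(10):
  cat(0)*cat(9) = 1*4862 = 4862
  cat(1)*cat(8) = 1*1430 = 1430
  cat(2)*cat(7) = 2*429 = 858
  cat(3)*cat(6) = 5*132 = 660
  cat(4)*cat(5) = 14*42 = 588
  cat(5)*cat(4) = 42*14 = 588
  cat(6)*cat(3) = 132*5 = 660
  cat(7)*cat(2) = 429*2 = 858
  cat(8)*cat(1) = 1430*1 = 1430
  cat(9)*cat(0) = 4862*1 = 4862
= 4862 + 1430 + 858 + 660 + 588 + 588 + 660 + 858 + 1430 + 4862
= 16796


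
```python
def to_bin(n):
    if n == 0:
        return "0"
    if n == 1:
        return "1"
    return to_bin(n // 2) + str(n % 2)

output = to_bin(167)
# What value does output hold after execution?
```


to_bin(167)
= to_bin(83) + "1"
= to_bin(41) + "1" + "1"
= to_bin(20) + "1" + "1" + "1"
= to_bin(10) + "0" + "1" + "1" + "1"
= to_bin(5) + "0" + "0" + "1" + "1" + "1"
= to_bin(2) + "1" + "0" + "0" + "1" + "1" + "1"
= to_bin(1) + "0" + "1" + "0" + "0" + "1" + "1" + "1"
= "1" + "0" + "1" + "0" + "0" + "1" + "1" + "1"
= "10100111"


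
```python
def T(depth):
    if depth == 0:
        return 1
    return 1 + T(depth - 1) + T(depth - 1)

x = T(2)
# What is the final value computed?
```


T(2)
= 1 + T(1) + T(1)
= 1 + 2 * T(1)
T(k) = 2^(k+1) - 1
T(0) = 1
T(1) = 3
T(2) = 7
T(2) = 2^3 - 1 = 7


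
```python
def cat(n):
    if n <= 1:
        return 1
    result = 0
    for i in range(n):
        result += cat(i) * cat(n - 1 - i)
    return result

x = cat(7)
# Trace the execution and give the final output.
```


cat(7)
= sum of cat(i) * cat(7-1-i) for i in 0..6
First compute sub-values bottom-up:
  cat(0) = 1, cat(1) = 1
  cat(2) = 1*1 + 1*1 = 2
  cat(3) = 1*2 + 1*1 + 2*1 = 5
  cat(4) = 1*5 + 1*2 + 2*1 + 5*1 = 14
  cat(5) = 1*14 + 1*5 + 2*2 + 5*1 + 14*1 = 42
  cat(6) = 1*42 + 1*14 + 2*5 + 5*2 + 14*1 + 42*1 = 132
Now cat(7):
  cat(0)*cat(6) = 1*132 = 132
  cat(1)*cat(5) = 1*42 = 42
  cat(2)*cat(4) = 2*14 = 28
  cat(3)*cat(3) = 5*5 = 25
  cat(4)*cat(2) = 14*2 = 28
  cat(5)*cat(1) = 42*1 = 42
  cat(6)*cat(0) = 132*1 = 132
= 132 + 42 + 28 + 25 + 28 + 42 + 132
= 429


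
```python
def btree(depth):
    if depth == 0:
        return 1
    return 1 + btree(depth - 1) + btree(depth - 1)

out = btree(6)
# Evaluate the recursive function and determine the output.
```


btree(6)
= 1 + btree(5) + btree(5)
= 1 + 2 * btree(5)
btree(k) = 2^(k+1) - 1
btree(0) = 1
btree(1) = 3
btree(2) = 7
btree(3) = 15
btree(4) = 31
btree(6) = 2^7 - 1 = 127


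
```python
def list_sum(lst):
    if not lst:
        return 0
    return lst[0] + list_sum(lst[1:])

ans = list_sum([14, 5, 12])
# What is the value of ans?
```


list_sum([14, 5, 12])
= 14 + list_sum([5, 12])
= 14 + 5 + list_sum([12])
= 14 + 5 + 12 + list_sum([])
= 14 + 5 + 12 + 0
= 31


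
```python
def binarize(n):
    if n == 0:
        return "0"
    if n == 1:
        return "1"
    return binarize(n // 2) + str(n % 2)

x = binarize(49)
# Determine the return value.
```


binarize(49)
= binarize(24) + "1"
= binarize(12) + "0" + "1"
= binarize(6) + "0" + "0" + "1"
= binarize(3) + "0" + "0" + "0" + "1"
= binarize(1) + "1" + "0" + "0" + "0" + "1"
= "1" + "1" + "0" + "0" + "0" + "1"
= "110001"


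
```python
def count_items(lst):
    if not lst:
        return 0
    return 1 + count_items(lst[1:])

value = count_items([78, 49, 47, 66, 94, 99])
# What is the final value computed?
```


count_items([78, 49, 47, 66, 94, 99])
= 1 + count_items([49, 47, 66, 94, 99])
= 1 + 1 + count_items([47, 66, 94, 99])
= 1 + 1 + 1 + count_items([66, 94, 99])
= 1 + 1 + 1 + 1 + count_items([94, 99])
= 1 + 1 + 1 + 1 + 1 + count_items([99])
= 1 + 1 + 1 + 1 + 1 + 1 + count_items([])
= 1 + 1 + 1 + 1 + 1 + 1 + 0
= 6


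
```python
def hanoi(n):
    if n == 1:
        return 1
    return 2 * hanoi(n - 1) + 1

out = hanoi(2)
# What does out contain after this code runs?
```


hanoi(2)
= 2 * hanoi(1) + 1
Now compute bottom-up:
hanoi(1) = 1
hanoi(2) = 2 * 1 + 1 = 3
= 3


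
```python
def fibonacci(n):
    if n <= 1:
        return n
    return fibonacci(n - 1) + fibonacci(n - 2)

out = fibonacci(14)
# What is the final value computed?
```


fibonacci(14)
= fibonacci(13) + fibonacci(12)
= (fibonacci(12) + fibonacci(11)) + fibonacci(12)
Computing bottom-up: fibonacci(0)=0, fibonacci(1)=1, fibonacci(2)=1, fibonacci(3)=2, fibonacci(4)=3, fibonacci(5)=5, fibonacci(6)=8, fibonacci(7)=13, fibonacci(8)=21, fibonacci(9)=34, fibonacci(10)=55, fibonacci(11)=89, fibonacci(12)=144, fibonacci(13)=233, fibonacci(14)=377
= 377


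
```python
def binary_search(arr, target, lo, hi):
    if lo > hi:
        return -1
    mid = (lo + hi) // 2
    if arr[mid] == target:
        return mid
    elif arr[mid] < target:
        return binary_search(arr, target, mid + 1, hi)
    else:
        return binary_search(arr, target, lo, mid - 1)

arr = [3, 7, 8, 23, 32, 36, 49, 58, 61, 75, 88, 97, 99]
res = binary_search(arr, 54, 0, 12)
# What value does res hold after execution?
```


binary_search(arr, 54, 0, 12)
lo=0, hi=12, mid=6, arr[mid]=49
49 < 54, search right half
lo=7, hi=12, mid=9, arr[mid]=75
75 > 54, search left half
lo=7, hi=8, mid=7, arr[mid]=58
58 > 54, search left half
lo > hi, target not found, return -1
= -1


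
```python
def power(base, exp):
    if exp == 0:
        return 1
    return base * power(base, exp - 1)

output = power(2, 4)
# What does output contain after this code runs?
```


power(2, 4)
= 2 * power(2, 3)
= 2 * 2 * power(2, 2)
= 2 * 2 * 2 * power(2, 1)
= 2 * 2 * 2 * 2 * power(2, 0)
= 2 * 2 * 2 * 2 * 1
= 16


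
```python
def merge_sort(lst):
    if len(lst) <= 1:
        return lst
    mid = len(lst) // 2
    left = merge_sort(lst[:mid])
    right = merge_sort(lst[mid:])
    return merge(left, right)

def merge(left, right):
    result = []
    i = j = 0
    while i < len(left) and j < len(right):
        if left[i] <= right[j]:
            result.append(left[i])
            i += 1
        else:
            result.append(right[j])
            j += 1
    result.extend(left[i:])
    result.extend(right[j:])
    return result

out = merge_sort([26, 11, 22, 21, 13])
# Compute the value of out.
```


merge_sort([26, 11, 22, 21, 13])
Split into [26, 11] and [22, 21, 13]
Left sorted: [11, 26]
Right sorted: [13, 21, 22]
Merge [11, 26] and [13, 21, 22]
= [11, 13, 21, 22, 26]


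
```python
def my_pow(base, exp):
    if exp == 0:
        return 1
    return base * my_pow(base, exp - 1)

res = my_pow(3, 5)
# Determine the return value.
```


my_pow(3, 5)
= 3 * my_pow(3, 4)
= 3 * 3 * my_pow(3, 3)
= 3 * 3 * 3 * my_pow(3, 2)
= 3 * 3 * 3 * 3 * my_pow(3, 1)
= 3 * 3 * 3 * 3 * 3 * my_pow(3, 0)
= 3 * 3 * 3 * 3 * 3 * 1
= 243


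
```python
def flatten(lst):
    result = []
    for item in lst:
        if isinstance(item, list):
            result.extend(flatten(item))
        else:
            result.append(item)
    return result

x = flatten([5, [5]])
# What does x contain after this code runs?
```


flatten([5, [5]])
Processing each element:
  5 is not a list -> append 5
  [5] is a list -> flatten recursively -> [5]
= [5, 5]


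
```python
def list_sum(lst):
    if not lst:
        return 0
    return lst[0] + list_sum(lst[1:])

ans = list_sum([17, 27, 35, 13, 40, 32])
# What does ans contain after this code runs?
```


list_sum([17, 27, 35, 13, 40, 32])
= 17 + list_sum([27, 35, 13, 40, 32])
= 17 + 27 + list_sum([35, 13, 40, 32])
= 17 + 27 + 35 + list_sum([13, 40, 32])
= 17 + 27 + 35 + 13 + list_sum([40, 32])
= 17 + 27 + 35 + 13 + 40 + list_sum([32])
= 17 + 27 + 35 + 13 + 40 + 32 + list_sum([])
= 17 + 27 + 35 + 13 + 40 + 32 + 0
= 164


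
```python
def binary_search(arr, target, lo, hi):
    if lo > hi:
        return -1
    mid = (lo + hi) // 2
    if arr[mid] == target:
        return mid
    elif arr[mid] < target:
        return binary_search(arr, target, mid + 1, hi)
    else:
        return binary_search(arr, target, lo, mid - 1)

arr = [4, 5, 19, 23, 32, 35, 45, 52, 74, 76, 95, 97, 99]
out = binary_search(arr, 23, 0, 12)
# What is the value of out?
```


binary_search(arr, 23, 0, 12)
lo=0, hi=12, mid=6, arr[mid]=45
45 > 23, search left half
lo=0, hi=5, mid=2, arr[mid]=19
19 < 23, search right half
lo=3, hi=5, mid=4, arr[mid]=32
32 > 23, search left half
lo=3, hi=3, mid=3, arr[mid]=23
arr[3] == 23, found at index 3
= 3


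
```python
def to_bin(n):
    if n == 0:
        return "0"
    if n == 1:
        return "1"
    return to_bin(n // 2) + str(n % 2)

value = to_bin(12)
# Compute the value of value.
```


to_bin(12)
= to_bin(6) + "0"
= to_bin(3) + "0" + "0"
= to_bin(1) + "1" + "0" + "0"
= "1" + "1" + "0" + "0"
= "1100"


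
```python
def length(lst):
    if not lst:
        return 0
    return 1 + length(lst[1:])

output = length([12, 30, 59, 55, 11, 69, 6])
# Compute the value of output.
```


length([12, 30, 59, 55, 11, 69, 6])
= 1 + length([30, 59, 55, 11, 69, 6])
= 1 + 1 + length([59, 55, 11, 69, 6])
= 1 + 1 + 1 + length([55, 11, 69, 6])
= 1 + 1 + 1 + 1 + length([11, 69, 6])
= 1 + 1 + 1 + 1 + 1 + length([69, 6])
= 1 + 1 + 1 + 1 + 1 + 1 + length([6])
= 1 + 1 + 1 + 1 + 1 + 1 + 1 + length([])
= 1 + 1 + 1 + 1 + 1 + 1 + 1 + 0
= 7


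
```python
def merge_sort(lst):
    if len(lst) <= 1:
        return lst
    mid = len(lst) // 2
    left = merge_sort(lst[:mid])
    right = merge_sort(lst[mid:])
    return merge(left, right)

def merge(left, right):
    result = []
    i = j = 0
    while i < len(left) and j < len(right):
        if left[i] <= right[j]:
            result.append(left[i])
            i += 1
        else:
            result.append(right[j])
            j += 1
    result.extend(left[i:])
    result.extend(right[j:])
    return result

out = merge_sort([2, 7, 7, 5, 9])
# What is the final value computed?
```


merge_sort([2, 7, 7, 5, 9])
Split into [2, 7] and [7, 5, 9]
Left sorted: [2, 7]
Right sorted: [5, 7, 9]
Merge [2, 7] and [5, 7, 9]
= [2, 5, 7, 7, 9]


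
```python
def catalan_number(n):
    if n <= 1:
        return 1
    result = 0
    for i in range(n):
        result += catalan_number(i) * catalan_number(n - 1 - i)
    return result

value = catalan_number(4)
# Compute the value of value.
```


catalan_number(4)
= sum of catalan_number(i) * catalan_number(4-1-i) for i in 0..3
First compute sub-values bottom-up:
  catalan_number(0) = 1, catalan_number(1) = 1
  catalan_number(2) = 1*1 + 1*1 = 2
  catalan_number(3) = 1*2 + 1*1 + 2*1 = 5
Now catalan_number(4):
  catalan_number(0)*catalan_number(3) = 1*5 = 5
  catalan_number(1)*catalan_number(2) = 1*2 = 2
  catalan_number(2)*catalan_number(1) = 2*1 = 2
  catalan_number(3)*catalan_number(0) = 5*1 = 5
= 5 + 2 + 2 + 5
= 14


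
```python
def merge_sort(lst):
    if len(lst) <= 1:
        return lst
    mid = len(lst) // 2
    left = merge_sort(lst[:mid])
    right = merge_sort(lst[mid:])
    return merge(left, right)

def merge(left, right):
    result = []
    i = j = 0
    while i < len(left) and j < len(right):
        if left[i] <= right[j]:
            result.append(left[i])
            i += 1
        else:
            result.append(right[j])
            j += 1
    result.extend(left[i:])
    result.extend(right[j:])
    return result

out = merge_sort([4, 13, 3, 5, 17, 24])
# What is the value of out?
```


merge_sort([4, 13, 3, 5, 17, 24])
Split into [4, 13, 3] and [5, 17, 24]
Left sorted: [3, 4, 13]
Right sorted: [5, 17, 24]
Merge [3, 4, 13] and [5, 17, 24]
= [3, 4, 5, 13, 17, 24]


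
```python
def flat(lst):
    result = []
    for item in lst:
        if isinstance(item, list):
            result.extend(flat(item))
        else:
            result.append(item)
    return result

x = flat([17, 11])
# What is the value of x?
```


flat([17, 11])
Processing each element:
  17 is not a list -> append 17
  11 is not a list -> append 11
= [17, 11]


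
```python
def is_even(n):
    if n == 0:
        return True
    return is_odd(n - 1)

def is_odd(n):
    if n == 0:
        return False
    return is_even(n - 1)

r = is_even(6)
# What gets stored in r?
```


is_even(6)
= is_odd(5)
= is_even(4)
= is_odd(3)
= is_even(2)
= is_odd(1)
= is_even(0)
n == 0: return True
= True


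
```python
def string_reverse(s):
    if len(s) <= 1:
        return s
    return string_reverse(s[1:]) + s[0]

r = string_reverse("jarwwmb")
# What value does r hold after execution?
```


string_reverse("jarwwmb")
= string_reverse("arwwmb") + "j"
= string_reverse("rwwmb") + "a" + "j"
= string_reverse("wwmb") + "r" + "a" + "j"
= string_reverse("wmb") + "w" + "r" + "a" + "j"
= string_reverse("mb") + "w" + "w" + "r" + "a" + "j"
= string_reverse("b") + "m" + "w" + "w" + "r" + "a" + "j"
= "b" + "m" + "w" + "w" + "r" + "a" + "j"
= "bmwwraj"


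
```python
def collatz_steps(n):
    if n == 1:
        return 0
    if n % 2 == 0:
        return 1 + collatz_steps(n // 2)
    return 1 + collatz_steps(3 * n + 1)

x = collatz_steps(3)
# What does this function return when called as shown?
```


collatz_steps(3)
3 is odd -> 3*3+1 = 10 -> collatz_steps(10)
10 is even -> collatz_steps(5)
5 is odd -> 3*5+1 = 16 -> collatz_steps(16)
16 is even -> collatz_steps(8)
8 is even -> collatz_steps(4)
4 is even -> collatz_steps(2)
2 is even -> collatz_steps(1)
Reached 1 after 7 steps
= 7


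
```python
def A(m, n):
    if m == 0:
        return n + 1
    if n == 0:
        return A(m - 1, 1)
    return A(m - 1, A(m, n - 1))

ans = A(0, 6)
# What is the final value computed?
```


A(0, 6)
m == 0: return 6 + 1 = 7
= 7


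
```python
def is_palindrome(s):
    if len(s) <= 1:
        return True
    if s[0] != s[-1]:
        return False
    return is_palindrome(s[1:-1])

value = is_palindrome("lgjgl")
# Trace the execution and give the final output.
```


is_palindrome("lgjgl")
"lgjgl": s[0]='l' == s[-1]='l' -> is_palindrome("gjg")
"gjg": s[0]='g' == s[-1]='g' -> is_palindrome("j")
"j": len <= 1 -> True
= True


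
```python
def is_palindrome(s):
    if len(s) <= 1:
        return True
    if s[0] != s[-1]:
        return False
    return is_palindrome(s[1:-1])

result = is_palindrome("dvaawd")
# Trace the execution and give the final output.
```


is_palindrome("dvaawd")
"dvaawd": s[0]='d' == s[-1]='d' -> is_palindrome("vaaw")
"vaaw": s[0]='v' != s[-1]='w' -> False
= False


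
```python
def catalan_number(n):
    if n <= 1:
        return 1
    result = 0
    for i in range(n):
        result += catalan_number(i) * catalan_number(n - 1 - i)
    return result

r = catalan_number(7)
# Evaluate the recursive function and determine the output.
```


catalan_number(7)
= sum of catalan_number(i) * catalan_number(7-1-i) for i in 0..6
First compute sub-values bottom-up:
  catalan_number(0) = 1, catalan_number(1) = 1
  catalan_number(2) = 1*1 + 1*1 = 2
  catalan_number(3) = 1*2 + 1*1 + 2*1 = 5
  catalan_number(4) = 1*5 + 1*2 + 2*1 + 5*1 = 14
  catalan_number(5) = 1*14 + 1*5 + 2*2 + 5*1 + 14*1 = 42
  catalan_number(6) = 1*42 + 1*14 + 2*5 + 5*2 + 14*1 + 42*1 = 132
Now catalan_number(7):
  catalan_number(0)*catalan_number(6) = 1*132 = 132
  catalan_number(1)*catalan_number(5) = 1*42 = 42
  catalan_number(2)*catalan_number(4) = 2*14 = 28
  catalan_number(3)*catalan_number(3) = 5*5 = 25
  catalan_number(4)*catalan_number(2) = 14*2 = 28
  catalan_number(5)*catalan_number(1) = 42*1 = 42
  catalan_number(6)*catalan_number(0) = 132*1 = 132
= 132 + 42 + 28 + 25 + 28 + 42 + 132
= 429


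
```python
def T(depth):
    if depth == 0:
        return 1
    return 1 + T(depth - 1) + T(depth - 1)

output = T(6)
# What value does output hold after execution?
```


T(6)
= 1 + T(5) + T(5)
= 1 + 2 * T(5)
T(k) = 2^(k+1) - 1
T(0) = 1
T(1) = 3
T(2) = 7
T(3) = 15
T(4) = 31
T(6) = 2^7 - 1 = 127


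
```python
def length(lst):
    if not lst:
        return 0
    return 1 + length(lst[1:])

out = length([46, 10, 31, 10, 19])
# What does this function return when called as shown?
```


length([46, 10, 31, 10, 19])
= 1 + length([10, 31, 10, 19])
= 1 + 1 + length([31, 10, 19])
= 1 + 1 + 1 + length([10, 19])
= 1 + 1 + 1 + 1 + length([19])
= 1 + 1 + 1 + 1 + 1 + length([])
= 1 + 1 + 1 + 1 + 1 + 0
= 5


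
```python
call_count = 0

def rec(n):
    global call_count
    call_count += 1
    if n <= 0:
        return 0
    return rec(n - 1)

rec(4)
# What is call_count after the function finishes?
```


rec(4) calls rec(3) calls ... calls rec(0)
Total calls: 4 + 1 (for base case) = 5


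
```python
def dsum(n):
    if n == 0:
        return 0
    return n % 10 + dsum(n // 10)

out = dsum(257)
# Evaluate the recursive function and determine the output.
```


dsum(257)
= 7 + dsum(25)
= 7 + 5 + dsum(2)
= 7 + 5 + 2 + dsum(0)
= 7 + 5 + 2 + 0
= 14


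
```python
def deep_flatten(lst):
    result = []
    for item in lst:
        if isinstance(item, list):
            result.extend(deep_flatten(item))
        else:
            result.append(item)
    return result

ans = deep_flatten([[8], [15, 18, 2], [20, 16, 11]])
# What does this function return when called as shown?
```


deep_flatten([[8], [15, 18, 2], [20, 16, 11]])
Processing each element:
  [8] is a list -> deep_flatten recursively -> [8]
  [15, 18, 2] is a list -> deep_flatten recursively -> [15, 18, 2]
  [20, 16, 11] is a list -> deep_flatten recursively -> [20, 16, 11]
= [8, 15, 18, 2, 20, 16, 11]


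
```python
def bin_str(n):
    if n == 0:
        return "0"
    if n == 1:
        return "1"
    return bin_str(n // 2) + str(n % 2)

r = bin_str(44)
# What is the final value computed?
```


bin_str(44)
= bin_str(22) + "0"
= bin_str(11) + "0" + "0"
= bin_str(5) + "1" + "0" + "0"
= bin_str(2) + "1" + "1" + "0" + "0"
= bin_str(1) + "0" + "1" + "1" + "0" + "0"
= "1" + "0" + "1" + "1" + "0" + "0"
= "101100"


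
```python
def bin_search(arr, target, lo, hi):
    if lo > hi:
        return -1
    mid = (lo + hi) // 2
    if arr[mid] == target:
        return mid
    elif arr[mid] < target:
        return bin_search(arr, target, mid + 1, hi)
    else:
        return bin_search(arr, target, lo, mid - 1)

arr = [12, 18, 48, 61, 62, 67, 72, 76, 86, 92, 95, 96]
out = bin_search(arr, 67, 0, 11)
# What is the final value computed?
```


bin_search(arr, 67, 0, 11)
lo=0, hi=11, mid=5, arr[mid]=67
arr[5] == 67, found at index 5
= 5


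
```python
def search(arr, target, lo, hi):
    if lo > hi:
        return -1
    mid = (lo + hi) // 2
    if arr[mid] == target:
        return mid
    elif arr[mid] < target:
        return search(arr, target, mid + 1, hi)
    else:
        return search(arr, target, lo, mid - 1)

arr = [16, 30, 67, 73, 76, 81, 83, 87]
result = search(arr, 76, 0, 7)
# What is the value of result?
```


search(arr, 76, 0, 7)
lo=0, hi=7, mid=3, arr[mid]=73
73 < 76, search right half
lo=4, hi=7, mid=5, arr[mid]=81
81 > 76, search left half
lo=4, hi=4, mid=4, arr[mid]=76
arr[4] == 76, found at index 4
= 4


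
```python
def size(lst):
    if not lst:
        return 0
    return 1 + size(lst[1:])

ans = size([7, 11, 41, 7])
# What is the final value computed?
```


size([7, 11, 41, 7])
= 1 + size([11, 41, 7])
= 1 + 1 + size([41, 7])
= 1 + 1 + 1 + size([7])
= 1 + 1 + 1 + 1 + size([])
= 1 + 1 + 1 + 1 + 0
= 4


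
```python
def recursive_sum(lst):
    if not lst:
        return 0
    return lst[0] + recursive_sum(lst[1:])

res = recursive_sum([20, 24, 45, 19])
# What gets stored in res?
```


recursive_sum([20, 24, 45, 19])
= 20 + recursive_sum([24, 45, 19])
= 20 + 24 + recursive_sum([45, 19])
= 20 + 24 + 45 + recursive_sum([19])
= 20 + 24 + 45 + 19 + recursive_sum([])
= 20 + 24 + 45 + 19 + 0
= 108


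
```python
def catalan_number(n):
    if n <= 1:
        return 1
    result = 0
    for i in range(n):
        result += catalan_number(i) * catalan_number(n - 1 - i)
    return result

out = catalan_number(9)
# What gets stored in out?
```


catalan_number(9)
= sum of catalan_number(i) * catalan_number(9-1-i) for i in 0..8
First compute sub-values bottom-up:
  catalan_number(0) = 1, catalan_number(1) = 1
  catalan_number(2) = 1*1 + 1*1 = 2
  catalan_number(3) = 1*2 + 1*1 + 2*1 = 5
  catalan_number(4) = 1*5 + 1*2 + 2*1 + 5*1 = 14
  catalan_number(5) = 1*14 + 1*5 + 2*2 + 5*1 + 14*1 = 42
  catalan_number(6) = 1*42 + 1*14 + 2*5 + 5*2 + 14*1 + 42*1 = 132
  catalan_number(7) = 1*132 + 1*42 + 2*14 + 5*5 + 14*2 + 42*1 + 132*1 = 429
  catalan_number(8) = 1*429 + 1*132 + 2*42 + 5*14 + 14*5 + 42*2 + 132*1 + 429*1 = 1430
Now catalan_number(9):
  catalan_number(0)*catalan_number(8) = 1*1430 = 1430
  catalan_number(1)*catalan_number(7) = 1*429 = 429
  catalan_number(2)*catalan_number(6) = 2*132 = 264
  catalan_number(3)*catalan_number(5) = 5*42 = 210
  catalan_number(4)*catalan_number(4) = 14*14 = 196
  catalan_number(5)*catalan_number(3) = 42*5 = 210
  catalan_number(6)*catalan_number(2) = 132*2 = 264
  catalan_number(7)*catalan_number(1) = 429*1 = 429
  catalan_number(8)*catalan_number(0) = 1430*1 = 1430
= 1430 + 429 + 264 + 210 + 196 + 210 + 264 + 429 + 1430
= 4862


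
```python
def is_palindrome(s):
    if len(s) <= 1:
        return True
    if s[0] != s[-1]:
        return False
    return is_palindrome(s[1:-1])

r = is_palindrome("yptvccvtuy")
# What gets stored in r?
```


is_palindrome("yptvccvtuy")
"yptvccvtuy": s[0]='y' == s[-1]='y' -> is_palindrome("ptvccvtu")
"ptvccvtu": s[0]='p' != s[-1]='u' -> False
= False


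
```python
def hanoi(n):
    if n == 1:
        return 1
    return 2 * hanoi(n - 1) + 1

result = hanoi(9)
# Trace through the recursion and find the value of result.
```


hanoi(9)
= 2 * hanoi(8) + 1
= 2 * (2 * hanoi(7) + 1) + 1
= 2 * (2 * (2 * hanoi(6) + 1) + 1) + 1
= 2 * (2 * (2 * (2 * hanoi(5) + 1) + 1) + 1) + 1
= 2 * (2 * (2 * (2 * (2 * hanoi(4) + 1) + 1) + 1) + 1) + 1
= 2 * (2 * (2 * (2 * (2 * (2 * hanoi(3) + 1) + 1) + 1) + 1) + 1) + 1
= 2 * (2 * (2 * (2 * (2 * (2 * (2 * hanoi(2) + 1) + 1) + 1) + 1) + 1) + 1) + 1
= 2 * (2 * (2 * (2 * (2 * (2 * (2 * (2 * hanoi(1) + 1) + 1) + 1) + 1) + 1) + 1) + 1) + 1
Now compute bottom-up:
hanoi(1) = 1
hanoi(2) = 2 * 1 + 1 = 3
hanoi(3) = 2 * 3 + 1 = 7
hanoi(4) = 2 * 7 + 1 = 15
hanoi(5) = 2 * 15 + 1 = 31
hanoi(6) = 2 * 31 + 1 = 63
hanoi(7) = 2 * 63 + 1 = 127
hanoi(8) = 2 * 127 + 1 = 255
hanoi(9) = 2 * 255 + 1 = 511
= 511
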